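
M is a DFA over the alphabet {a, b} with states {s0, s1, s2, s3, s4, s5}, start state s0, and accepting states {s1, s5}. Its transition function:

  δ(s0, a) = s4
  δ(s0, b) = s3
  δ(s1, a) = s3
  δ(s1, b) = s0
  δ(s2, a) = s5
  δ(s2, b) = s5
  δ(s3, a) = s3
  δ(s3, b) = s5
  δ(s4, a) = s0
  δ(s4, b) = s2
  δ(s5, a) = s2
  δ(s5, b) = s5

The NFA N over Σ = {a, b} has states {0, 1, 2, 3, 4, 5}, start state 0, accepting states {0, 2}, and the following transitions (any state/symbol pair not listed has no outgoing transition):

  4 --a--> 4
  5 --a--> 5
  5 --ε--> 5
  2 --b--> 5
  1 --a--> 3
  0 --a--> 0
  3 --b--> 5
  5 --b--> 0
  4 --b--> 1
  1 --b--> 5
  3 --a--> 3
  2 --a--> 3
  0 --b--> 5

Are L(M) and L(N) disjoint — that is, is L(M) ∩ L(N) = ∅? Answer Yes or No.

No

The string bb is accepted by both M and N.
Hence L(M) ∩ L(N) ≠ ∅.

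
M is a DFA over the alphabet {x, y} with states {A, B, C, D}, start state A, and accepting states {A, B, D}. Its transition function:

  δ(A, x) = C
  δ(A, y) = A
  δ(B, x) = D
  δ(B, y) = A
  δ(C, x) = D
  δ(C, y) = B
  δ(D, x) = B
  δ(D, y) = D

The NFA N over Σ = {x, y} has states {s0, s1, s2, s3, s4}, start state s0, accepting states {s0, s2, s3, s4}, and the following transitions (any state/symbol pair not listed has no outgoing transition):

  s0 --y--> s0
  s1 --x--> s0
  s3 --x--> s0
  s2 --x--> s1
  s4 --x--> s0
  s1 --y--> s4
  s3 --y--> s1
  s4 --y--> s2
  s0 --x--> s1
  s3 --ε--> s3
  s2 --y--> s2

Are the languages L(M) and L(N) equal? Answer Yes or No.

The string xxx is accepted by M but rejected by N.
So L(M) ≠ L(N).

No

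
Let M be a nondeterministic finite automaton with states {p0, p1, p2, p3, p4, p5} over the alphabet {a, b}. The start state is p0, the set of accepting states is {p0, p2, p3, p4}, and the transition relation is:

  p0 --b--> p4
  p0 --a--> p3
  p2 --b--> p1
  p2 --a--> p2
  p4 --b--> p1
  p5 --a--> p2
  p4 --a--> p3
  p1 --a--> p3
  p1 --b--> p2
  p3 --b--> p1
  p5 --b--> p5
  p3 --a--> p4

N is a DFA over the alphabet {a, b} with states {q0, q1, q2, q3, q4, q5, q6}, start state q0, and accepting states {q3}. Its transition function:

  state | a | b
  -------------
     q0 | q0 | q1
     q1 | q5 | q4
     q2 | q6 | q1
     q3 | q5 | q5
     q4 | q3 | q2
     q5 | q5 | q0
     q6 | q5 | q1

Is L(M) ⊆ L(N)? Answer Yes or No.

The empty string ε is in L(M) but not in L(N).
So L(M) ⊄ L(N).

No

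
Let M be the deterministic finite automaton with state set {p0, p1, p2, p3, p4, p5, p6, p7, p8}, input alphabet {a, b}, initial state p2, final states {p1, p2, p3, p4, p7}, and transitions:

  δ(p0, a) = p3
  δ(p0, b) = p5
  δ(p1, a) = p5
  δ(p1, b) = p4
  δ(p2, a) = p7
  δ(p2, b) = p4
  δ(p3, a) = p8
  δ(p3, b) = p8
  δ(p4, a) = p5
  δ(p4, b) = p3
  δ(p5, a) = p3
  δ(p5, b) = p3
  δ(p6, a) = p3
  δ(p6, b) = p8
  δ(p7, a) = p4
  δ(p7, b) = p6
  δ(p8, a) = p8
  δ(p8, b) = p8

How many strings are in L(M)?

The useful subgraph on states {p2, p3, p4, p5, p6, p7} is acyclic, so L(M) is finite; the longest accepting path visits 5 useful states, giving maximum string length 4.
Counting accepting paths from p2 by length: 1 of length 0, 2 of length 1, 2 of length 2, 4 of length 3, 2 of length 4. Total 11.

11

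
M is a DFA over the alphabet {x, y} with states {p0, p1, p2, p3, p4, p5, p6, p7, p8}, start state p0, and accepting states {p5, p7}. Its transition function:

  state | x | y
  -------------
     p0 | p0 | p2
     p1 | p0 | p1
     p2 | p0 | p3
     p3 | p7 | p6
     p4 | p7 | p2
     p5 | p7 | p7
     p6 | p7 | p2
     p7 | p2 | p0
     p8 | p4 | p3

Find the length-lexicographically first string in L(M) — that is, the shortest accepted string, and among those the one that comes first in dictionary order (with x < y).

A breadth-first search from p0 reaches an accepting state first via the path p0 → p2 → p3 → p7 on input yyx.
No string of length < 3 is accepted (BFS exhausts all shorter strings without reaching an accepting state), and yyx is the lexicographically least accepting string of length 3.

yyx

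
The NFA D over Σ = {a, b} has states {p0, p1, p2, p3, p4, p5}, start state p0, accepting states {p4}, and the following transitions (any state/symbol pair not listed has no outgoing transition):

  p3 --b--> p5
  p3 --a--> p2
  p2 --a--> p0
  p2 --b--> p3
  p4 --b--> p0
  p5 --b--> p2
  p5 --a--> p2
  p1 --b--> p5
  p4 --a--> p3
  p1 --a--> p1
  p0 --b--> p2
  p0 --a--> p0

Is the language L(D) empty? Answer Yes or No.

The states reachable from the start state are {p0, p2, p3, p5}.
None of the accepting states {p4} is reachable, so no string is accepted and L(D) = ∅.

Yes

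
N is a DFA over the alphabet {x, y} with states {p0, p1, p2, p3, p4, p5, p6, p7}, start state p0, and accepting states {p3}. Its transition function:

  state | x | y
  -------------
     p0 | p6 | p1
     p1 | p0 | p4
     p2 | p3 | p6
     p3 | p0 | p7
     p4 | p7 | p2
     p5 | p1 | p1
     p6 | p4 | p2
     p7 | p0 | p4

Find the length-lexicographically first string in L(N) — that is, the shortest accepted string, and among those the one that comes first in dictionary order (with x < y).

A breadth-first search from p0 reaches an accepting state first via the path p0 → p6 → p2 → p3 on input xyx.
No string of length < 3 is accepted (BFS exhausts all shorter strings without reaching an accepting state), and xyx is the lexicographically least accepting string of length 3.

xyx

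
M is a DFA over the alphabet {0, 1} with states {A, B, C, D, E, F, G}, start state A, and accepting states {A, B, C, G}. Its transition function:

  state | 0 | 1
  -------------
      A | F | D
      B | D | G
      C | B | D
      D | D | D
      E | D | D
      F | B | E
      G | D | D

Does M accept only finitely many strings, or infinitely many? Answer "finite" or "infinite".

The useful states (reachable from A and able to reach an accepting state) are {A, B, F, G}.
Restricted to these states the transition graph has no cycle, so every accepting path has bounded length and L is finite.

finite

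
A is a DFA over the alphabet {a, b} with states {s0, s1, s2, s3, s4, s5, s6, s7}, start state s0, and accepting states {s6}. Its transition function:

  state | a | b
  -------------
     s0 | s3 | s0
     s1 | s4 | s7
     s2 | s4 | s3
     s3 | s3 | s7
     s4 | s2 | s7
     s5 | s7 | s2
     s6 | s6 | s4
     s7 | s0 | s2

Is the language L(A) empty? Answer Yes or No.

The states reachable from the start state are {s0, s2, s3, s4, s7}.
None of the accepting states {s6} is reachable, so no string is accepted and L(A) = ∅.

Yes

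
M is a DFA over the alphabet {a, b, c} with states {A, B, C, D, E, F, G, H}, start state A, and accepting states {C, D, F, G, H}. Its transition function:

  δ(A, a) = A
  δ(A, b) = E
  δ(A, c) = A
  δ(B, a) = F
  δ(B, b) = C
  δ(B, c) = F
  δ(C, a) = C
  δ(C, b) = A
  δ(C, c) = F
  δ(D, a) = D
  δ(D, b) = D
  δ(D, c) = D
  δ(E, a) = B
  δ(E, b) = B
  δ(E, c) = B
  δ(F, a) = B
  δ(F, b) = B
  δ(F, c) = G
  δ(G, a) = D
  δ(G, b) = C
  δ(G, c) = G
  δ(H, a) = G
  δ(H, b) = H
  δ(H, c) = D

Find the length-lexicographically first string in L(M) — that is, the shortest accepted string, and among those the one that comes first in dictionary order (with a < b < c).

A breadth-first search from A reaches an accepting state first via the path A → E → B → F on input baa.
No string of length < 3 is accepted (BFS exhausts all shorter strings without reaching an accepting state), and baa is the lexicographically least accepting string of length 3.

baa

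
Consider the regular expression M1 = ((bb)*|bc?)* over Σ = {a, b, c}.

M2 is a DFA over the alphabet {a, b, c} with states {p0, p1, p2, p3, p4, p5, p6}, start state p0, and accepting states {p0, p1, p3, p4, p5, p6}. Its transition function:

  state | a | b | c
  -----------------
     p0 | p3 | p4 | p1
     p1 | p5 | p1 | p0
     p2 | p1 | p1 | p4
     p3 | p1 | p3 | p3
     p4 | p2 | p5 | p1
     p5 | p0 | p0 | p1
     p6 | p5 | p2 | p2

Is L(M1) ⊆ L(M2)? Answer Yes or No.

Converting the expression M1 to a DFA (subset construction, then merging equivalent states) gives the minimal DFA with states {r0, r1, r2}, start state r0, accepting states {r0, r2} and transitions r0: a→r1, b→r2, c→r1; r1: a→r1, b→r1, c→r1; r2: a→r1, b→r2, c→r0.
Exploring the product automaton M1 × M2 from the start pair (r0, p0), following both machines on each input symbol, reaches 12 state pairs: (r0, p0), (r1, p3), (r2, p4), (r1, p1), (r1, p2), (r2, p5), (r0, p1), (r1, p5), (r1, p0), (r1, p4), (r2, p0), (r2, p1).
M1 accepts in {r0, r2} and M2 accepts in {p0, p1, p3, p4, p5, p6}. The reachable pairs whose M1-component is accepting are (r0, p0), (r2, p4), (r2, p5), (r0, p1), (r2, p0), (r2, p1); in each of them the M2-component is accepting too, so the product for L(M1) \ L(M2) (M1-component accepting, M2-component rejecting) has no reachable accepting pair and the difference is empty.
Hence every string in L(M1) is also in L(M2).

Yes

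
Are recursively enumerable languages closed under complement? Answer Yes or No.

No

If both L and its complement were r.e., running the two recognisers in parallel would decide L, so L would be recursive; but there are r.e. languages that are not recursive (e.g. the halting problem), and their complements are therefore not r.e.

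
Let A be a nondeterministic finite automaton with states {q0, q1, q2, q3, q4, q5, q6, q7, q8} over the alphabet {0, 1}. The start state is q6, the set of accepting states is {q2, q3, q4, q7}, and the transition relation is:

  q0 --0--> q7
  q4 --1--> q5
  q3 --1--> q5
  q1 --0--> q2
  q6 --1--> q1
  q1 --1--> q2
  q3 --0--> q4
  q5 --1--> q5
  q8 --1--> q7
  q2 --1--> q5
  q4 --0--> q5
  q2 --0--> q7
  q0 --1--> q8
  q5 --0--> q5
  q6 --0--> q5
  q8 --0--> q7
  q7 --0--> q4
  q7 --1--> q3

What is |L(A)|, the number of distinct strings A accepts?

10

The useful subgraph on states {q1, q2, q3, q4, q6, q7} is acyclic, so L(A) is finite; the longest accepting path visits 6 useful states, giving maximum string length 5.
Counting accepting paths from q6 by length: 2 of length 2, 2 of length 3, 4 of length 4, 2 of length 5. Total 10.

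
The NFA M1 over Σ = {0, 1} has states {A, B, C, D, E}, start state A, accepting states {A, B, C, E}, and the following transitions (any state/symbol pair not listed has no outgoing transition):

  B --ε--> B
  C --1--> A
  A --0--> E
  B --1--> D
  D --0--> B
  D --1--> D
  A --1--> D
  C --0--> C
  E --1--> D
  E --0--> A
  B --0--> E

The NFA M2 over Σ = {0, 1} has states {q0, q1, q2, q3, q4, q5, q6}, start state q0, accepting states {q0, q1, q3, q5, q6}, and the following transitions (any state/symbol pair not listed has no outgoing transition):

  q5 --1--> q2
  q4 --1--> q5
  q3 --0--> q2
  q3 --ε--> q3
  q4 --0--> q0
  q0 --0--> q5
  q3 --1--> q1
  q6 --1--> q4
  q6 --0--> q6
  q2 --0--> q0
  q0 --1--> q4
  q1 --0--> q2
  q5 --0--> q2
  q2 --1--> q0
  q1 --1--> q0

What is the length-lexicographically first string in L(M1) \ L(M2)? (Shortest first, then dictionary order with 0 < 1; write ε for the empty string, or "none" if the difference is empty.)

00

The string 00 is accepted by M1 but not by M2.
No shorter string lies in the difference, and 00 is the lexicographically first length-2 string in L(M1) \ L(M2).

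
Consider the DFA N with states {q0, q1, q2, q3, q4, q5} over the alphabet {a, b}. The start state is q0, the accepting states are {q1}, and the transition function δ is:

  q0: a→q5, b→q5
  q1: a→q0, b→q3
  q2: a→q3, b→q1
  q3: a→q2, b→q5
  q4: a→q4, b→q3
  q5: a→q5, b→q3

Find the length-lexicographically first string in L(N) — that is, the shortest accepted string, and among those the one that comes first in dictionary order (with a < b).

A breadth-first search from q0 reaches an accepting state first via the path q0 → q5 → q3 → q2 → q1 on input abab.
No string of length < 4 is accepted (BFS exhausts all shorter strings without reaching an accepting state), and abab is the lexicographically least accepting string of length 4.

abab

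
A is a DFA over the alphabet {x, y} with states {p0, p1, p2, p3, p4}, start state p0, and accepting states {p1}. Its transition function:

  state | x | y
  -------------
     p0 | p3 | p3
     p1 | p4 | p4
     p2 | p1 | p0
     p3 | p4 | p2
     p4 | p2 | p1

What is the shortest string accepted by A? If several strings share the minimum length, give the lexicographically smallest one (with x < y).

xxy

A breadth-first search from p0 reaches an accepting state first via the path p0 → p3 → p4 → p1 on input xxy.
No string of length < 3 is accepted (BFS exhausts all shorter strings without reaching an accepting state), and xxy is the lexicographically least accepting string of length 3.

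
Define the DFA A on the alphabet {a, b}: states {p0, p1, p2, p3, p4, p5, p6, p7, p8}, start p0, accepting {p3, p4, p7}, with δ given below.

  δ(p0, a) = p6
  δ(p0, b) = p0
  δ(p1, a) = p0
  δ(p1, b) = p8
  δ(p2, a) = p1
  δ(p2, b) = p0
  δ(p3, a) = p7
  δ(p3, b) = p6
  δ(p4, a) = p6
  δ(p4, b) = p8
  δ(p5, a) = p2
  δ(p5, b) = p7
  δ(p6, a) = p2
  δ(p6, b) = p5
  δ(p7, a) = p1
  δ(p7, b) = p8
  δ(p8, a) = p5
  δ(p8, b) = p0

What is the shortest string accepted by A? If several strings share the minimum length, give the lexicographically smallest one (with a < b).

A breadth-first search from p0 reaches an accepting state first via the path p0 → p6 → p5 → p7 on input abb.
No string of length < 3 is accepted (BFS exhausts all shorter strings without reaching an accepting state), and abb is the lexicographically least accepting string of length 3.

abb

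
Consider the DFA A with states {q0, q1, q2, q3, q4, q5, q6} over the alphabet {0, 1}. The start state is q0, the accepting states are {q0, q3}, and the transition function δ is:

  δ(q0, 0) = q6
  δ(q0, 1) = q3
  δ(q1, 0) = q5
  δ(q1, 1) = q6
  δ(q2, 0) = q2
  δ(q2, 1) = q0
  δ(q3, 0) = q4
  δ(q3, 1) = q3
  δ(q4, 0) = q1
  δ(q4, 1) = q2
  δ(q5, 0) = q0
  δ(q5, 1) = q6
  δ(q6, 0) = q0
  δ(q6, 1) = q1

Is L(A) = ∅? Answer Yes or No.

No

The empty string ε is accepted: the run q0 ends in the accepting state q0.
Since at least one string is accepted, L(A) is not empty.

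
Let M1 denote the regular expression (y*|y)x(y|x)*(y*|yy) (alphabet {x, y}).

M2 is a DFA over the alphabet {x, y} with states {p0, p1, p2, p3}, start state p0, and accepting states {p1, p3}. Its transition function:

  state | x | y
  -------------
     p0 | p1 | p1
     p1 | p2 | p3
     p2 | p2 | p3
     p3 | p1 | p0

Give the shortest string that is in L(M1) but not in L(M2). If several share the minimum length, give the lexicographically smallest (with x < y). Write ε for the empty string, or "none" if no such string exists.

xx

The string xx is accepted by M1 but not by M2.
No shorter string lies in the difference, and xx is the lexicographically first length-2 string in L(M1) \ L(M2).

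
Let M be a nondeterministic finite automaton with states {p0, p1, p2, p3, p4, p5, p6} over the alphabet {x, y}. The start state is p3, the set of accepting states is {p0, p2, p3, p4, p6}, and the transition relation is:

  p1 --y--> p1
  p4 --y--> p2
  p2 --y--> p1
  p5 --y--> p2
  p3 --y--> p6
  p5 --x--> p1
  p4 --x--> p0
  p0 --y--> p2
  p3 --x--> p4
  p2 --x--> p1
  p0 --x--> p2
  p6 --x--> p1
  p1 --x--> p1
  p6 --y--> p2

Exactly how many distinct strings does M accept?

The useful subgraph on states {p0, p2, p3, p4, p6} is acyclic, so L(M) is finite; the longest accepting path visits 4 useful states, giving maximum string length 3.
Counting accepting paths from p3 by length: 1 of length 0, 2 of length 1, 3 of length 2, 2 of length 3. Total 8.

8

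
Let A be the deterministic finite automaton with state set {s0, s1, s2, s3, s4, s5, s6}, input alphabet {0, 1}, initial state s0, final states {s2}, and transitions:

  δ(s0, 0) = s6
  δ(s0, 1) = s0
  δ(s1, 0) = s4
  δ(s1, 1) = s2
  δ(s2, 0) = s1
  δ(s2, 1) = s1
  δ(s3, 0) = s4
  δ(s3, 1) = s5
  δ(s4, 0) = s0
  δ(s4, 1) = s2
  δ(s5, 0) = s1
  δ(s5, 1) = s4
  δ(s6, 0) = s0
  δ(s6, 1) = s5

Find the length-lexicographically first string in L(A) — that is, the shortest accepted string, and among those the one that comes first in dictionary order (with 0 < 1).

0101

A breadth-first search from s0 reaches an accepting state first via the path s0 → s6 → s5 → s1 → s2 on input 0101.
No string of length < 4 is accepted (BFS exhausts all shorter strings without reaching an accepting state), and 0101 is the lexicographically least accepting string of length 4.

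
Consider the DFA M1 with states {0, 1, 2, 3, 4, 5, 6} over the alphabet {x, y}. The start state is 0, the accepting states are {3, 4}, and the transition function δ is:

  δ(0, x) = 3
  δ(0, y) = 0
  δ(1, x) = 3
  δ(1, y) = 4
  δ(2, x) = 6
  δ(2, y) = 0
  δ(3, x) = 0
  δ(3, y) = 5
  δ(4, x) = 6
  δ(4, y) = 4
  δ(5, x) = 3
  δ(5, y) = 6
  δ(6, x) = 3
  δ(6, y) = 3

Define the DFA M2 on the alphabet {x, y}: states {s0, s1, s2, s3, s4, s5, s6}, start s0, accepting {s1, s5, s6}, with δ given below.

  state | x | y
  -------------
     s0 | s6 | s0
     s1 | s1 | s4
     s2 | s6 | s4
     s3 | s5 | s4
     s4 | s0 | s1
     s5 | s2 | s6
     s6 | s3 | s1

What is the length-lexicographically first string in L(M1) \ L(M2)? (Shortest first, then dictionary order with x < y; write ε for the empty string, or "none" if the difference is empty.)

The string xxyx is accepted by M1 but not by M2.
No shorter string lies in the difference, and xxyx is the lexicographically first length-4 string in L(M1) \ L(M2).

xxyx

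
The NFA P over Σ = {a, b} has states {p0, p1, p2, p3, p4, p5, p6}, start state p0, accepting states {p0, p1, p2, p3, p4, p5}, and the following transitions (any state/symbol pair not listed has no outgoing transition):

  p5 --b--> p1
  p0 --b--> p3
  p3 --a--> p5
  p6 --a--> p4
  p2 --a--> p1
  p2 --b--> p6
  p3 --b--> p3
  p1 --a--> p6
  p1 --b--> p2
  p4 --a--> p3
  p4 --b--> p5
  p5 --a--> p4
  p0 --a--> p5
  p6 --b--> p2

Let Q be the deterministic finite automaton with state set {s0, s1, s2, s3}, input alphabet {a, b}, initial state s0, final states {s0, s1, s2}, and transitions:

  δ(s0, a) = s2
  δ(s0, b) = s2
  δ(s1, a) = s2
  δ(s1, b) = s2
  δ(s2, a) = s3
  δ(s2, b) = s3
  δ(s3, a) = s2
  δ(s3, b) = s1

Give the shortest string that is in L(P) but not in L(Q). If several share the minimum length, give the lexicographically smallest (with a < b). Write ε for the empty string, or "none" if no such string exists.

aa

The string aa is accepted by P but not by Q.
No shorter string lies in the difference, and aa is the lexicographically first length-2 string in L(P) \ L(Q).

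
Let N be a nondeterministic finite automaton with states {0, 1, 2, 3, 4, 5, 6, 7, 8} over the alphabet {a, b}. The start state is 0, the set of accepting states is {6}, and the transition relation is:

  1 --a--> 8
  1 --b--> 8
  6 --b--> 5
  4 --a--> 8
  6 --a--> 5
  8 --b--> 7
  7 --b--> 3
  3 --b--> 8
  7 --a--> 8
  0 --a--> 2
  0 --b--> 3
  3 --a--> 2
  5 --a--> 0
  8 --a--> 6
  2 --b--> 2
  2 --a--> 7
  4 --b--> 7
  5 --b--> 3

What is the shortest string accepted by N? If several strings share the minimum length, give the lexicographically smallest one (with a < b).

A breadth-first search from 0 reaches an accepting state first via the path 0 → 3 → 8 → 6 on input bba.
No string of length < 3 is accepted (BFS exhausts all shorter strings without reaching an accepting state), and bba is the lexicographically least accepting string of length 3.

bba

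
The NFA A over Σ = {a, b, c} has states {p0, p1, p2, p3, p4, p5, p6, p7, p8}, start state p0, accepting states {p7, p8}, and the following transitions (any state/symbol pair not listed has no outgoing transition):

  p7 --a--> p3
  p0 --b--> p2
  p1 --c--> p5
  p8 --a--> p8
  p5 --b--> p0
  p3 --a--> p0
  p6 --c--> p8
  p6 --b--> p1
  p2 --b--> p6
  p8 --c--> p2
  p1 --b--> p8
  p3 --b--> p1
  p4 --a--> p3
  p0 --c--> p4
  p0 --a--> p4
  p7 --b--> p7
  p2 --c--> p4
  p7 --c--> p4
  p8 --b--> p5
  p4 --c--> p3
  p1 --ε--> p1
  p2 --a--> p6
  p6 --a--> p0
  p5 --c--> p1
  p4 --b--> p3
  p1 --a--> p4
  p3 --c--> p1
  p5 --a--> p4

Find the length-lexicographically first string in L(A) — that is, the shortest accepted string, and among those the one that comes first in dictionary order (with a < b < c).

A breadth-first search from p0 reaches an accepting state first via the path p0 → p2 → p6 → p8 on input bac.
No string of length < 3 is accepted (BFS exhausts all shorter strings without reaching an accepting state), and bac is the lexicographically least accepting string of length 3.

bac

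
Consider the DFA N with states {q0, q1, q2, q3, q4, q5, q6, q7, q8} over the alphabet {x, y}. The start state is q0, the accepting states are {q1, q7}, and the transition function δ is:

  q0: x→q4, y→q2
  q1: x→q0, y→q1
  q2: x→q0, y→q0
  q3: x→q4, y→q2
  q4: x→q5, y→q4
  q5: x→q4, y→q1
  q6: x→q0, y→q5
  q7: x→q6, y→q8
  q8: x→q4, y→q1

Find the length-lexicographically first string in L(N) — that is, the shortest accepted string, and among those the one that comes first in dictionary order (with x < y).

A breadth-first search from q0 reaches an accepting state first via the path q0 → q4 → q5 → q1 on input xxy.
No string of length < 3 is accepted (BFS exhausts all shorter strings without reaching an accepting state), and xxy is the lexicographically least accepting string of length 3.

xxy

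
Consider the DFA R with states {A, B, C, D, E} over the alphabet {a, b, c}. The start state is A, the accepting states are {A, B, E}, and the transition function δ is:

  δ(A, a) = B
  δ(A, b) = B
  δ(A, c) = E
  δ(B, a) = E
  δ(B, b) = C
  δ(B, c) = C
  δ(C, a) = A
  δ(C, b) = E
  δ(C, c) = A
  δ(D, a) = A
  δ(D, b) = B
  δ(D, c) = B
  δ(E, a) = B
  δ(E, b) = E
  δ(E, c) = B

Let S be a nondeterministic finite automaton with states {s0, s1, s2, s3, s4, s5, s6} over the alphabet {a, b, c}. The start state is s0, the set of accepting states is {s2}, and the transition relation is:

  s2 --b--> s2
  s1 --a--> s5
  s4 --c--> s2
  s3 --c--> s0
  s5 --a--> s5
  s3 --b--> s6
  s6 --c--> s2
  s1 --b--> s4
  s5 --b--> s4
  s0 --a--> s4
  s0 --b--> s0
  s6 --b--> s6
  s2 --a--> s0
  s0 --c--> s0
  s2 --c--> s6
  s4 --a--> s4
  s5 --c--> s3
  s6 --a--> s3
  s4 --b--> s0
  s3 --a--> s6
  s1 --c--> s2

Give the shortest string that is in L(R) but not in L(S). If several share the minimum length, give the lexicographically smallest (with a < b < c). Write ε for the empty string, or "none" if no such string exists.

The empty string ε is accepted by R but not by S.
Since ε is the unique shortest string, it is the required witness.

ε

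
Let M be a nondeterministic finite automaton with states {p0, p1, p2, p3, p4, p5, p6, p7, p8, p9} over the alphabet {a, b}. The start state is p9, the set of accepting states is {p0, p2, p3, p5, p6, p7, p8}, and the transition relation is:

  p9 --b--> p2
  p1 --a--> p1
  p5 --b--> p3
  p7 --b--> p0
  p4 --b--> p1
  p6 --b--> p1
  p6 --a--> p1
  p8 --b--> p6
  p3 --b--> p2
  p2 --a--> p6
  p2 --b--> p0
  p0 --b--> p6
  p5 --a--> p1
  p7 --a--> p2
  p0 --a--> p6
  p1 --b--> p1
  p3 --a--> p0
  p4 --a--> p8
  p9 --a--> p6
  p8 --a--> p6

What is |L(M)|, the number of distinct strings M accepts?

The useful subgraph on states {p0, p2, p6, p9} is acyclic, so L(M) is finite; the longest accepting path visits 4 useful states, giving maximum string length 3.
Counting accepting paths from p9 by length: 2 of length 1, 2 of length 2, 2 of length 3. Total 6.

6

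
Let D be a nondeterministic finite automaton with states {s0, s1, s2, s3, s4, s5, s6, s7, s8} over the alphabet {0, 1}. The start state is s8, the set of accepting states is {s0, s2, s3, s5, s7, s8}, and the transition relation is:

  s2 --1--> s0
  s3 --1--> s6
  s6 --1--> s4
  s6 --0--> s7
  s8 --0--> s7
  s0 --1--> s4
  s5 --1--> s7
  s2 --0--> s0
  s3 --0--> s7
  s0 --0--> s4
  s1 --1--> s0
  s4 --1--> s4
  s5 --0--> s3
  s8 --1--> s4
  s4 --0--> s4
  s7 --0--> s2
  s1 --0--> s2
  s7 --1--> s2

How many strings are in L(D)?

The useful subgraph on states {s0, s2, s7, s8} is acyclic, so L(D) is finite; the longest accepting path visits 4 useful states, giving maximum string length 3.
Counting accepting paths from s8 by length: 1 of length 0, 1 of length 1, 2 of length 2, 4 of length 3. Total 8.

8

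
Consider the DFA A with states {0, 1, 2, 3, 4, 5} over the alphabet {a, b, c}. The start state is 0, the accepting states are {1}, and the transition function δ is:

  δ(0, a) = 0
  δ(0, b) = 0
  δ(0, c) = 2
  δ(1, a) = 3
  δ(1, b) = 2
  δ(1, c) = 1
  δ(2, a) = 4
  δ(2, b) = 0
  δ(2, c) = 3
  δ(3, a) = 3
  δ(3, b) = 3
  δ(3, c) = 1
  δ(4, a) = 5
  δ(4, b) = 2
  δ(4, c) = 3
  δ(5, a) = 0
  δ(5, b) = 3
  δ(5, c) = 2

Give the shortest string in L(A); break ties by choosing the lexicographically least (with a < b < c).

A breadth-first search from 0 reaches an accepting state first via the path 0 → 2 → 3 → 1 on input ccc.
No string of length < 3 is accepted (BFS exhausts all shorter strings without reaching an accepting state), and ccc is the lexicographically least accepting string of length 3.

ccc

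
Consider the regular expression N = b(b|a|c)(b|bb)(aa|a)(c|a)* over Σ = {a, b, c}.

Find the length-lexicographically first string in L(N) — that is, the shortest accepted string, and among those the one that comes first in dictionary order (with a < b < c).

baba

By inspection of the expression, no string of length less than 4 matches, and baba is the lexicographically first match of length 4.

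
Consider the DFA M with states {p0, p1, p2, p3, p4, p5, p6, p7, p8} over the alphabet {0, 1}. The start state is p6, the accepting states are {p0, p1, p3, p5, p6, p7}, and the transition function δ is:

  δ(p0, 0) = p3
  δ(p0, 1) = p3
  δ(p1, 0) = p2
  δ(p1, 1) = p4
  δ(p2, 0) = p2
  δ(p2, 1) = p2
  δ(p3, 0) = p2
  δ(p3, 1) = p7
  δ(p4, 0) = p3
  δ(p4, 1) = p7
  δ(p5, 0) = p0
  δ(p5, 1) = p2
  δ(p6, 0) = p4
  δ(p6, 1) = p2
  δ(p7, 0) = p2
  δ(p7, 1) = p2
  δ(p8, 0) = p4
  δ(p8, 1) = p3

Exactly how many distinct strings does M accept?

4

The useful subgraph on states {p3, p4, p6, p7} is acyclic, so L(M) is finite; the longest accepting path visits 4 useful states, giving maximum string length 3.
Counting accepting paths from p6 by length: 1 of length 0, 2 of length 2, 1 of length 3. Total 4.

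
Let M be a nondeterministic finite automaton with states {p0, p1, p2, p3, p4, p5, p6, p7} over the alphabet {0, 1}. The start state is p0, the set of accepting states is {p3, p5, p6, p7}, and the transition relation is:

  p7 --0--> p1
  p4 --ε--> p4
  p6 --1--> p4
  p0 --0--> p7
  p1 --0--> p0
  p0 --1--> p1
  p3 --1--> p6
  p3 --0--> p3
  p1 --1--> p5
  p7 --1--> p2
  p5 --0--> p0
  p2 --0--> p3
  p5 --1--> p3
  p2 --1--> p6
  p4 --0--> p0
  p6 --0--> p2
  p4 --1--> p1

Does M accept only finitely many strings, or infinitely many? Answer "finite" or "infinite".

State p0 is reachable from the start and can reach an accepting state, and it lies on the cycle p0 → p1 → p0.
Traversing that cycle any number of times yields accepted strings of unbounded length, so the language is infinite.

infinite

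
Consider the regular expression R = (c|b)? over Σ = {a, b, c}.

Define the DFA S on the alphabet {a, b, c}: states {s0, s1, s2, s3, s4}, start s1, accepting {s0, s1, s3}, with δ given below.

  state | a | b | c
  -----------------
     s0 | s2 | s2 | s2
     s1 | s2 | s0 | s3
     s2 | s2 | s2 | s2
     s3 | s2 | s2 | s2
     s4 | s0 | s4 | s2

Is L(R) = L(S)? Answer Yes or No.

Converting the expression R to a DFA (subset construction, then merging equivalent states) gives the minimal DFA with states {r0, r1, r2}, start state r0, accepting states {r0, r2} and transitions r0: a→r1, b→r2, c→r2; r1: a→r1, b→r1, c→r1; r2: a→r1, b→r1, c→r1.
Exploring the product automaton R × S from the start pair (r0, s1), following both machines on each input symbol, reaches 4 state pairs: (r0, s1), (r1, s2), (r2, s0), (r2, s3).
R accepts in {r0, r2} and S accepts in {s0, s1, s3}. In every reachable pair the two components are either both accepting — (r0, s1), (r2, s0), (r2, s3) — or both non-accepting, so no string is accepted by exactly one of the machines: L(R) \ L(S) and L(S) \ L(R) are both empty.
Hence every string is accepted by R iff it is accepted by S, and the two languages coincide.

Yes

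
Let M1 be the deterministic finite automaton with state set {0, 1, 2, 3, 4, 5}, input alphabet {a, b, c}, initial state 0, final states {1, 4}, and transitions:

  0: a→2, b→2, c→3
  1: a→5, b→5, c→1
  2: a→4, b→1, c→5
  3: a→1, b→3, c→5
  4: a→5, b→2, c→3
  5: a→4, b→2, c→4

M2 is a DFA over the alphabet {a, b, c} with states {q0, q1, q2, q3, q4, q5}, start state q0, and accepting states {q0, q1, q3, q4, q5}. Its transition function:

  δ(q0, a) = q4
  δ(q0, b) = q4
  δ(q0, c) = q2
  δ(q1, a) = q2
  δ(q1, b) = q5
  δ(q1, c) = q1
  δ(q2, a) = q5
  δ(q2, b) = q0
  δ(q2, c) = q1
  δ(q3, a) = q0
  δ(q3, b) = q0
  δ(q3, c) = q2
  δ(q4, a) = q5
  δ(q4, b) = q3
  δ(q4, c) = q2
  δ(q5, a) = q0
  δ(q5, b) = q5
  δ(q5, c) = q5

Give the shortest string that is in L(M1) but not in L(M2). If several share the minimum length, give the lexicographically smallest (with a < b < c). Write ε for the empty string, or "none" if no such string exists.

The string abc is accepted by M1 but not by M2.
No shorter string lies in the difference, and abc is the lexicographically first length-3 string in L(M1) \ L(M2).

abc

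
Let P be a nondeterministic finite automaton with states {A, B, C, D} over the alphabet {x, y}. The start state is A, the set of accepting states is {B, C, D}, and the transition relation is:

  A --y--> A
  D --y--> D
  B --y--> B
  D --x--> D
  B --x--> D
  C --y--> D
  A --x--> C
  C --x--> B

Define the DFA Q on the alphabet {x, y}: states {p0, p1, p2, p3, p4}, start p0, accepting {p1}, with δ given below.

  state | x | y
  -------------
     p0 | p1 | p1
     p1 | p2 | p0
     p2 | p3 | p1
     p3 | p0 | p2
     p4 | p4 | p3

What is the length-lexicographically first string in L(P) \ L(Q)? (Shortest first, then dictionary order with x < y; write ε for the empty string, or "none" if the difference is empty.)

The string xx is accepted by P but not by Q.
No shorter string lies in the difference, and xx is the lexicographically first length-2 string in L(P) \ L(Q).

xx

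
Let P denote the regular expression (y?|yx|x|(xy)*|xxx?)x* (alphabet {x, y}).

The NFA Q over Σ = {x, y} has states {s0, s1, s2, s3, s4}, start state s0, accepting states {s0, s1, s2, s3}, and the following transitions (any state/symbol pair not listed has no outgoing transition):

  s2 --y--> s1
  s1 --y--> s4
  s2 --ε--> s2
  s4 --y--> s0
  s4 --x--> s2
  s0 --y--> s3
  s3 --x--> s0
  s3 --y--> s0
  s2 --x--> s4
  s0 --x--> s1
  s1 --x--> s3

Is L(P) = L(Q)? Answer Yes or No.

The string xy is accepted by P but rejected by Q.
So L(P) ≠ L(Q).

No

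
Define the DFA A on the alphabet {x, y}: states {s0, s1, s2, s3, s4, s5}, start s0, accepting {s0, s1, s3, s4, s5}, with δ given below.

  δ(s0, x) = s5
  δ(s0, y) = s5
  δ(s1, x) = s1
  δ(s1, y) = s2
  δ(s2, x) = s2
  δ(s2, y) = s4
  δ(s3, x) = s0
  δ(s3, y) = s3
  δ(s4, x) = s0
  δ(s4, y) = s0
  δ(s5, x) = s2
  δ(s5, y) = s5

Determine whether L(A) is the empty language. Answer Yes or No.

No

The empty string ε is accepted: the run s0 ends in the accepting state s0.
Since at least one string is accepted, L(A) is not empty.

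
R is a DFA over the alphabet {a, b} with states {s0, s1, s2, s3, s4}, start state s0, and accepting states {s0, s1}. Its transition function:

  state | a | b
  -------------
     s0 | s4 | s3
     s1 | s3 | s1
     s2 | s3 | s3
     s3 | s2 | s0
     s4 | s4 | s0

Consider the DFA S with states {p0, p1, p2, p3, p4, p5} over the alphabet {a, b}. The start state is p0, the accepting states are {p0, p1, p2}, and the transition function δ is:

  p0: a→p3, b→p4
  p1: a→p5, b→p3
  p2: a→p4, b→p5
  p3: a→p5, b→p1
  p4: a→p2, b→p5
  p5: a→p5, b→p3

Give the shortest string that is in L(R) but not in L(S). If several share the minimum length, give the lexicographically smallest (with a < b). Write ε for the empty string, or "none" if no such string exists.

bb

The string bb is accepted by R but not by S.
No shorter string lies in the difference, and bb is the lexicographically first length-2 string in L(R) \ L(S).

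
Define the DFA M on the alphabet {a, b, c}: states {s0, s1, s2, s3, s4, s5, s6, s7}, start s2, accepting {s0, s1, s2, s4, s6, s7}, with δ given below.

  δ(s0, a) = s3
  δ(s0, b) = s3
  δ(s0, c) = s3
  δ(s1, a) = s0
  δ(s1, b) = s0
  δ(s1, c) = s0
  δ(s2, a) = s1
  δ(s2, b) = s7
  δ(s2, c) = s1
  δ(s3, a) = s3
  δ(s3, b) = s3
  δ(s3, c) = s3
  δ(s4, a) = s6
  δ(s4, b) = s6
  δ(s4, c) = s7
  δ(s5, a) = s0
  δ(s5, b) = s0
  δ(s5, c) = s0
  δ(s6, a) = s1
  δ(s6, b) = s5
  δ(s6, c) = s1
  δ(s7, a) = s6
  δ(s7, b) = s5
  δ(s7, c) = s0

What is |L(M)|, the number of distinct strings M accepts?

26

The useful subgraph on states {s0, s1, s2, s5, s6, s7} is acyclic, so L(M) is finite; the longest accepting path visits 5 useful states, giving maximum string length 4.
Counting accepting paths from s2 by length: 1 of length 0, 3 of length 1, 8 of length 2, 5 of length 3, 9 of length 4. Total 26.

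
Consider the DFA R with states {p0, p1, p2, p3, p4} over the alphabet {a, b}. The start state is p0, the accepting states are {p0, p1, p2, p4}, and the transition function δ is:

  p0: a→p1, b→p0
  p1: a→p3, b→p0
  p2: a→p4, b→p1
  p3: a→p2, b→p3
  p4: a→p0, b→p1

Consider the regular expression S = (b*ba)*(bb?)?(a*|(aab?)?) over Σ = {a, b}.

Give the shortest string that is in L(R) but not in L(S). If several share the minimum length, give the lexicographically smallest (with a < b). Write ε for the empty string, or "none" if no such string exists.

The string ab is accepted by R but not by S.
No shorter string lies in the difference, and ab is the lexicographically first length-2 string in L(R) \ L(S).

ab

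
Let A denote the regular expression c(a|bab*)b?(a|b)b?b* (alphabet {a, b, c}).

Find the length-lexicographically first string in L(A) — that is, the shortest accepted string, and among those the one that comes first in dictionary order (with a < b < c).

caa

By inspection of the expression, no string of length less than 3 matches, and caa is the lexicographically first match of length 3.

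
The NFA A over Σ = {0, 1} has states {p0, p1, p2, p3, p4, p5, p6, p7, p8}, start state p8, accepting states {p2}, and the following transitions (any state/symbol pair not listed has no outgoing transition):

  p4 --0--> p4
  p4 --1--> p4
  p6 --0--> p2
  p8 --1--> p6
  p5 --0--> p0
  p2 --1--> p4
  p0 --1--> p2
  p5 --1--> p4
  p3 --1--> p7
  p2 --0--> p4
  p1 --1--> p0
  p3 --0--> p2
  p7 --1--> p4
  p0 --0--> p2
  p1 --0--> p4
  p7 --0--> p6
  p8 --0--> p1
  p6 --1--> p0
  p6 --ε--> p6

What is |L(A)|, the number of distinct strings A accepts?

5

The useful subgraph on states {p0, p1, p2, p6, p8} is acyclic, so L(A) is finite; the longest accepting path visits 4 useful states, giving maximum string length 3.
Counting accepting paths from p8 by length: 1 of length 2, 4 of length 3. Total 5.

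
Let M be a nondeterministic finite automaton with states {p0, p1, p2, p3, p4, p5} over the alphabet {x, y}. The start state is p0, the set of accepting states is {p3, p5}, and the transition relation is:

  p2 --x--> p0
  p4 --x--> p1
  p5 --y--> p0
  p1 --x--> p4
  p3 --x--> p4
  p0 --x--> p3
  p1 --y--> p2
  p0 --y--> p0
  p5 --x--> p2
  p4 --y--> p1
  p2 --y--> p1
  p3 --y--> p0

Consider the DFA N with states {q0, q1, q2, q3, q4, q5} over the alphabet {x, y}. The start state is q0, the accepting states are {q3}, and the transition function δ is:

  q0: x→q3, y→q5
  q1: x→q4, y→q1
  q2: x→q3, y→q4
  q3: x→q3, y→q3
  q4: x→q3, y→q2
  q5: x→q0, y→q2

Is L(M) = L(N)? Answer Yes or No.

No

The string yx is accepted by M but rejected by N.
So L(M) ≠ L(N).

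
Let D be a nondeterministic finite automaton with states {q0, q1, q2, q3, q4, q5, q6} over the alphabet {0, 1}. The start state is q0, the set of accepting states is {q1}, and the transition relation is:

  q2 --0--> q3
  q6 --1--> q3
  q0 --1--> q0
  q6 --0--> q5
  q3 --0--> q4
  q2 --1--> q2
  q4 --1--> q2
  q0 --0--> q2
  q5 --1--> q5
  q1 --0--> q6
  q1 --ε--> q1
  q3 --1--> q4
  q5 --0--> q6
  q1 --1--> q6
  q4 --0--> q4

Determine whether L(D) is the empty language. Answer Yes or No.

Yes

The states reachable from the start state are {q0, q2, q3, q4}.
None of the accepting states {q1} is reachable, so no string is accepted and L(D) = ∅.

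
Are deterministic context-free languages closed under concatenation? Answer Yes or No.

No

Take L₁ = {ε, c} (finite, hence regular and DCFL) and L₂ = {c aⁿbⁿ : n≥0} ∪ {cc aⁿb²ⁿ : n≥0} (a DCFL: the number of leading c's tells the DPDA whether to pop one stack symbol per b or per two b's). Then L₁L₂ ∩ cca⁺b* = {cc aⁿbⁿ : n≥1} ∪ {cc aⁿb²ⁿ : n≥1}. If L₁L₂ were a DCFL, so would be this intersection with a regular set, and a DPDA for it started from its configuration after reading cc would accept {aⁿbⁿ : n≥1} ∪ {aⁿb²ⁿ : n≥1}, which no deterministic PDA accepts (a DPDA for it would have a single run on aⁿb²ⁿ, accepting after the prefix aⁿbⁿ and accepting again after n more b's; an ordinary PDA that simulates it on a's and b's and, at any moment when it is accepting, may switch to reading only a fresh letter d while feeding each d to the simulation as a b, would accept aⁱbʲdᵏ (k≥1) exactly when both aⁱbʲ and aⁱbʲ⁺ᵏ are in the language, i.e. its language intersected with the regular set a*b*d⁺ would be exactly {aⁿbⁿdⁿ : n≥1} — impossible, since context-free languages are closed under intersection with regular sets and {aⁿbⁿdⁿ} is not context-free). Hence L₁L₂ is not a DCFL.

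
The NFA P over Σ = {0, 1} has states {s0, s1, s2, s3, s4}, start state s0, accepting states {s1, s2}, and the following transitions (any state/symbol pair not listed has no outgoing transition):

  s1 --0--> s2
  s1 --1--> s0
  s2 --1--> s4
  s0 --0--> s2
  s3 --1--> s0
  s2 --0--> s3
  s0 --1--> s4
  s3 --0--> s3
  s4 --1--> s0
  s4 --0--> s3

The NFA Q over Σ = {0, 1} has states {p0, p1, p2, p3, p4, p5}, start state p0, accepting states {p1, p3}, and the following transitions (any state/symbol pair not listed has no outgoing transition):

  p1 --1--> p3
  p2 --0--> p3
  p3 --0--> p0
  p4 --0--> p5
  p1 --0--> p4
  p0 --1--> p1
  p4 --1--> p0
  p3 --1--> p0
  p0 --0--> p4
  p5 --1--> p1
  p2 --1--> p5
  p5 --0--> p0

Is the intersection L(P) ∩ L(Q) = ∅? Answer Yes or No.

Exploring the product automaton P × Q from the start pair (s0, p0), following both machines on each input symbol, reaches 11 state pairs: (s0, p0), (s2, p4), (s4, p1), (s3, p5), (s4, p0), (s3, p4), (s0, p3), (s3, p0), (s0, p1), (s2, p0), (s4, p3).
P accepts in {s1, s2} and Q accepts in {p1, p3}; no reachable pair has both components accepting, so no string drives both machines to acceptance simultaneously and L(P) ∩ L(Q) = ∅.
So no string is accepted by both, and the intersection is empty.

Yes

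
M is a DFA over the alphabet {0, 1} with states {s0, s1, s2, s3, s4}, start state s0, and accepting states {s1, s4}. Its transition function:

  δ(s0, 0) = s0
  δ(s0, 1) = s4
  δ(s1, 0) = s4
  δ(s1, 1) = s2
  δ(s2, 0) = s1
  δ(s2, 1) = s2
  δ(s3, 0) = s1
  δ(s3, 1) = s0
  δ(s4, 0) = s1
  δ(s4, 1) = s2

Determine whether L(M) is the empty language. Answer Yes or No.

The string 1 is accepted: the run s0 → s4 ends in the accepting state s4.
Since at least one string is accepted, L(M) is not empty.

No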